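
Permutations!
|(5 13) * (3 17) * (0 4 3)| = 4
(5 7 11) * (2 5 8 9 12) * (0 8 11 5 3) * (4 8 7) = (0 7 5 4 8 9 12 2 3) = [7, 1, 3, 0, 8, 4, 6, 5, 9, 12, 10, 11, 2]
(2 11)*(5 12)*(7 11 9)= (2 9 7 11)(5 12)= [0, 1, 9, 3, 4, 12, 6, 11, 8, 7, 10, 2, 5]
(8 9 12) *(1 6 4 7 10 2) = (1 6 4 7 10 2)(8 9 12) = [0, 6, 1, 3, 7, 5, 4, 10, 9, 12, 2, 11, 8]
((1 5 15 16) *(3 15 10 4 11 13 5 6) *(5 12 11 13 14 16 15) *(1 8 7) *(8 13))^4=(1 10)(3 8)(4 6)(5 7)(11 12 13 16 14)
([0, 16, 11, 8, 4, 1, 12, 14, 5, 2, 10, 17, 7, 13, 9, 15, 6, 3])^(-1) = (1 5 8 3 17 11 2 9 14 7 12 6 16)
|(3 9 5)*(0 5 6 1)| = |(0 5 3 9 6 1)| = 6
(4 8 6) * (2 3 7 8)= (2 3 7 8 6 4)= [0, 1, 3, 7, 2, 5, 4, 8, 6]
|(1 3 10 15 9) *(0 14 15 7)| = |(0 14 15 9 1 3 10 7)| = 8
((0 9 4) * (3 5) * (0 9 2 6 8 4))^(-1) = ((0 2 6 8 4 9)(3 5))^(-1) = (0 9 4 8 6 2)(3 5)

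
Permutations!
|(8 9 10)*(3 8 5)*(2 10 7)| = |(2 10 5 3 8 9 7)| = 7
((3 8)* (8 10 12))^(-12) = ((3 10 12 8))^(-12) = (12)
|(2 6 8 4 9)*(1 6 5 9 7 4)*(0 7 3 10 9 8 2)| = 30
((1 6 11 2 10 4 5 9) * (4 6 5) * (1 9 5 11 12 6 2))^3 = (1 11)(2 10)(6 12)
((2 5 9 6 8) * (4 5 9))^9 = ((2 9 6 8)(4 5))^9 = (2 9 6 8)(4 5)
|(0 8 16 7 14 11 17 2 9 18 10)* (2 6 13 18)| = |(0 8 16 7 14 11 17 6 13 18 10)(2 9)| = 22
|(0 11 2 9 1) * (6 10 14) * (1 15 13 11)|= |(0 1)(2 9 15 13 11)(6 10 14)|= 30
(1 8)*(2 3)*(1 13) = (1 8 13)(2 3) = [0, 8, 3, 2, 4, 5, 6, 7, 13, 9, 10, 11, 12, 1]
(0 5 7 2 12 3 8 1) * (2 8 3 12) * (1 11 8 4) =(12)(0 5 7 4 1)(8 11) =[5, 0, 2, 3, 1, 7, 6, 4, 11, 9, 10, 8, 12]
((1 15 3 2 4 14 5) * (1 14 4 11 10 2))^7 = (1 15 3)(2 11 10)(5 14)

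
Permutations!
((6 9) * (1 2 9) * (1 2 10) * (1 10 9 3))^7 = ((10)(1 9 6 2 3))^7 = (10)(1 6 3 9 2)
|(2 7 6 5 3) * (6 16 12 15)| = 8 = |(2 7 16 12 15 6 5 3)|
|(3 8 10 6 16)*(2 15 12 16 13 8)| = |(2 15 12 16 3)(6 13 8 10)| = 20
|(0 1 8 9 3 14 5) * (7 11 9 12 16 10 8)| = 8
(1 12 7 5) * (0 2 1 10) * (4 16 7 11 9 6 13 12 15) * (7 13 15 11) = (0 2 1 11 9 6 15 4 16 13 12 7 5 10) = [2, 11, 1, 3, 16, 10, 15, 5, 8, 6, 0, 9, 7, 12, 14, 4, 13]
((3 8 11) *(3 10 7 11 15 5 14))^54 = (3 14 5 15 8) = ((3 8 15 5 14)(7 11 10))^54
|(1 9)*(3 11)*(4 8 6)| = |(1 9)(3 11)(4 8 6)| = 6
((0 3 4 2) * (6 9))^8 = (9)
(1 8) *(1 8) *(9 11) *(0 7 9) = (0 7 9 11) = [7, 1, 2, 3, 4, 5, 6, 9, 8, 11, 10, 0]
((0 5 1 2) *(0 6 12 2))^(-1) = (0 1 5)(2 12 6)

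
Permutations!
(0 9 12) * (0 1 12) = (0 9)(1 12) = [9, 12, 2, 3, 4, 5, 6, 7, 8, 0, 10, 11, 1]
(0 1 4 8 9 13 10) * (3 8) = (0 1 4 3 8 9 13 10) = [1, 4, 2, 8, 3, 5, 6, 7, 9, 13, 0, 11, 12, 10]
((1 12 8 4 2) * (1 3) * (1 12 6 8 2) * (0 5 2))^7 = ((0 5 2 3 12)(1 6 8 4))^7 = (0 2 12 5 3)(1 4 8 6)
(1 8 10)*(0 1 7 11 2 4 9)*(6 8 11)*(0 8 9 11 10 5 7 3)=(0 1 10 3)(2 4 11)(5 7 6 9 8)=[1, 10, 4, 0, 11, 7, 9, 6, 5, 8, 3, 2]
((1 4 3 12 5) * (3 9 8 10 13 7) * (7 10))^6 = (13)(1 12 7 9)(3 8 4 5) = ((1 4 9 8 7 3 12 5)(10 13))^6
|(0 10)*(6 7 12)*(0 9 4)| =12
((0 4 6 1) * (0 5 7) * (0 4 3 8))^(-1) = ((0 3 8)(1 5 7 4 6))^(-1) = (0 8 3)(1 6 4 7 5)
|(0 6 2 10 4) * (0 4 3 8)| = |(0 6 2 10 3 8)| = 6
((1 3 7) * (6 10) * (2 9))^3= ((1 3 7)(2 9)(6 10))^3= (2 9)(6 10)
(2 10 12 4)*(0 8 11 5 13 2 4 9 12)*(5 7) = (0 8 11 7 5 13 2 10)(9 12) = [8, 1, 10, 3, 4, 13, 6, 5, 11, 12, 0, 7, 9, 2]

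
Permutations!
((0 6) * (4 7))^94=(7)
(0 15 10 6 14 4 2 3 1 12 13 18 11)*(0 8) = (0 15 10 6 14 4 2 3 1 12 13 18 11 8) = [15, 12, 3, 1, 2, 5, 14, 7, 0, 9, 6, 8, 13, 18, 4, 10, 16, 17, 11]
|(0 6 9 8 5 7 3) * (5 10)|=8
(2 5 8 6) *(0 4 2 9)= (0 4 2 5 8 6 9)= [4, 1, 5, 3, 2, 8, 9, 7, 6, 0]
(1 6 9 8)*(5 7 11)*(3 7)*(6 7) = (1 7 11 5 3 6 9 8) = [0, 7, 2, 6, 4, 3, 9, 11, 1, 8, 10, 5]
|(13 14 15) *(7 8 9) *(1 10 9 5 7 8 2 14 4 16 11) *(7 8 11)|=28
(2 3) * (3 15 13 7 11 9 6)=(2 15 13 7 11 9 6 3)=[0, 1, 15, 2, 4, 5, 3, 11, 8, 6, 10, 9, 12, 7, 14, 13]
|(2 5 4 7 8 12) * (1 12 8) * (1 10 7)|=|(1 12 2 5 4)(7 10)|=10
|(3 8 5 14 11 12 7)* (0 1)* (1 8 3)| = 8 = |(0 8 5 14 11 12 7 1)|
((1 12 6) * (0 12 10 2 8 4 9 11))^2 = (0 6 10 8 9)(1 2 4 11 12)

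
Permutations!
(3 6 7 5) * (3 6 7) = (3 7 5 6) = [0, 1, 2, 7, 4, 6, 3, 5]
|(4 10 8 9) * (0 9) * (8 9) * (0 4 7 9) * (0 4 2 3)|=4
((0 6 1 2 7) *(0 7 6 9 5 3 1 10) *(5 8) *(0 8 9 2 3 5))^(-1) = ((0 2 6 10 8)(1 3))^(-1) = (0 8 10 6 2)(1 3)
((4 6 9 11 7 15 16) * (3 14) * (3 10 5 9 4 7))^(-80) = ((3 14 10 5 9 11)(4 6)(7 15 16))^(-80) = (3 9 10)(5 14 11)(7 15 16)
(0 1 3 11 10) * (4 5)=(0 1 3 11 10)(4 5)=[1, 3, 2, 11, 5, 4, 6, 7, 8, 9, 0, 10]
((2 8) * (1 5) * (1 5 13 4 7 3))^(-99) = ((1 13 4 7 3)(2 8))^(-99) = (1 13 4 7 3)(2 8)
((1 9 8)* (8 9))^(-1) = ((9)(1 8))^(-1) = (9)(1 8)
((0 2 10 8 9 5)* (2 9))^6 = (10)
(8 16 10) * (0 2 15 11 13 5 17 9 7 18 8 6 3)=(0 2 15 11 13 5 17 9 7 18 8 16 10 6 3)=[2, 1, 15, 0, 4, 17, 3, 18, 16, 7, 6, 13, 12, 5, 14, 11, 10, 9, 8]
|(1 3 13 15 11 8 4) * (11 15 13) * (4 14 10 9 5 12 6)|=11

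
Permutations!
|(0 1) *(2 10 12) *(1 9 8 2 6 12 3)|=|(0 9 8 2 10 3 1)(6 12)|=14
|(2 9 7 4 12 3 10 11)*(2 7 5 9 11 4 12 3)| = 12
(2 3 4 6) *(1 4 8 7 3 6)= (1 4)(2 6)(3 8 7)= [0, 4, 6, 8, 1, 5, 2, 3, 7]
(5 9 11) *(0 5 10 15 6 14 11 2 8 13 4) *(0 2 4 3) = (0 5 9 4 2 8 13 3)(6 14 11 10 15) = [5, 1, 8, 0, 2, 9, 14, 7, 13, 4, 15, 10, 12, 3, 11, 6]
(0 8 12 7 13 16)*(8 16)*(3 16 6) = (0 6 3 16)(7 13 8 12) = [6, 1, 2, 16, 4, 5, 3, 13, 12, 9, 10, 11, 7, 8, 14, 15, 0]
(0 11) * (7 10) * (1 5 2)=(0 11)(1 5 2)(7 10)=[11, 5, 1, 3, 4, 2, 6, 10, 8, 9, 7, 0]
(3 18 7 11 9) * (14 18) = (3 14 18 7 11 9) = [0, 1, 2, 14, 4, 5, 6, 11, 8, 3, 10, 9, 12, 13, 18, 15, 16, 17, 7]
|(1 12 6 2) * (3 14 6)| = |(1 12 3 14 6 2)| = 6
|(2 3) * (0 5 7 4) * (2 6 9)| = 4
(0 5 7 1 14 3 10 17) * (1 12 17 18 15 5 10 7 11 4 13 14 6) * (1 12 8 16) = (0 10 18 15 5 11 4 13 14 3 7 8 16 1 6 12 17) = [10, 6, 2, 7, 13, 11, 12, 8, 16, 9, 18, 4, 17, 14, 3, 5, 1, 0, 15]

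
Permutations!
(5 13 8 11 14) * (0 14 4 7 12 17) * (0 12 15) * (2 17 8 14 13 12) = [13, 1, 17, 3, 7, 12, 6, 15, 11, 9, 10, 4, 8, 14, 5, 0, 16, 2] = (0 13 14 5 12 8 11 4 7 15)(2 17)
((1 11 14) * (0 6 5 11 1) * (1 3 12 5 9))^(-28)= ((0 6 9 1 3 12 5 11 14))^(-28)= (0 14 11 5 12 3 1 9 6)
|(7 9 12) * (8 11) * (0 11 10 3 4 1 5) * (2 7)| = 8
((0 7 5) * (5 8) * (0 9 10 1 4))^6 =(0 1 9 8)(4 10 5 7) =((0 7 8 5 9 10 1 4))^6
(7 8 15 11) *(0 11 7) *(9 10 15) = (0 11)(7 8 9 10 15) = [11, 1, 2, 3, 4, 5, 6, 8, 9, 10, 15, 0, 12, 13, 14, 7]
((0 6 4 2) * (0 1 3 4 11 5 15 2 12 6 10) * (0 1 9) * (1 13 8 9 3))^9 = (0 9 8 13 10)(2 3 4 12 6 11 5 15)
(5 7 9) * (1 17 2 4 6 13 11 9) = (1 17 2 4 6 13 11 9 5 7) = [0, 17, 4, 3, 6, 7, 13, 1, 8, 5, 10, 9, 12, 11, 14, 15, 16, 2]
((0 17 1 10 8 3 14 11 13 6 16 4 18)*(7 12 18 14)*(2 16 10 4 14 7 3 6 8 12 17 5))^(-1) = (0 18 12 10 6 8 13 11 14 16 2 5)(1 17 7 4)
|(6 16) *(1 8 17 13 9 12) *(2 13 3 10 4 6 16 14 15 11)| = |(1 8 17 3 10 4 6 14 15 11 2 13 9 12)| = 14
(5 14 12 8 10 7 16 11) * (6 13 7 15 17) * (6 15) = (5 14 12 8 10 6 13 7 16 11)(15 17) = [0, 1, 2, 3, 4, 14, 13, 16, 10, 9, 6, 5, 8, 7, 12, 17, 11, 15]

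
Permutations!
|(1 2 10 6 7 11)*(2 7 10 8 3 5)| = 12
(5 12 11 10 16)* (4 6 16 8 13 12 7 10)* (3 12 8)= [0, 1, 2, 12, 6, 7, 16, 10, 13, 9, 3, 4, 11, 8, 14, 15, 5]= (3 12 11 4 6 16 5 7 10)(8 13)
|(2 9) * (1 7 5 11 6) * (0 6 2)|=8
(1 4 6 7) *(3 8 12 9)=(1 4 6 7)(3 8 12 9)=[0, 4, 2, 8, 6, 5, 7, 1, 12, 3, 10, 11, 9]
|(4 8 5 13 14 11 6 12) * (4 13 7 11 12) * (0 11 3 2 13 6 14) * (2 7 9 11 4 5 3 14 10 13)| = 13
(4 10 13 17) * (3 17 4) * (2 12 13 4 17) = (2 12 13 17 3)(4 10) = [0, 1, 12, 2, 10, 5, 6, 7, 8, 9, 4, 11, 13, 17, 14, 15, 16, 3]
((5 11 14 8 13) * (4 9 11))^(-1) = (4 5 13 8 14 11 9)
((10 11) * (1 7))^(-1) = ((1 7)(10 11))^(-1) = (1 7)(10 11)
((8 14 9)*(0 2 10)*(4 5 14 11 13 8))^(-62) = ((0 2 10)(4 5 14 9)(8 11 13))^(-62) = (0 2 10)(4 14)(5 9)(8 11 13)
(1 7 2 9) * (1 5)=(1 7 2 9 5)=[0, 7, 9, 3, 4, 1, 6, 2, 8, 5]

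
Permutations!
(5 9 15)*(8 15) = [0, 1, 2, 3, 4, 9, 6, 7, 15, 8, 10, 11, 12, 13, 14, 5] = (5 9 8 15)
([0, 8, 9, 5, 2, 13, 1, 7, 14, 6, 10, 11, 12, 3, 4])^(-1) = (1 6 9 2 4 14 8)(3 13 5)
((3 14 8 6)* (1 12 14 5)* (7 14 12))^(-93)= ((1 7 14 8 6 3 5))^(-93)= (1 3 8 7 5 6 14)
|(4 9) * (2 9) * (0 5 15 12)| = |(0 5 15 12)(2 9 4)| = 12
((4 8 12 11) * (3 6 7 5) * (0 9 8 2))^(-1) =((0 9 8 12 11 4 2)(3 6 7 5))^(-1) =(0 2 4 11 12 8 9)(3 5 7 6)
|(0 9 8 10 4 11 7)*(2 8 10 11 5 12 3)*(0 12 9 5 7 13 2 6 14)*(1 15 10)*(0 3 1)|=|(0 5 9)(1 15 10 4 7 12)(2 8 11 13)(3 6 14)|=12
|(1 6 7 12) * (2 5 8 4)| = |(1 6 7 12)(2 5 8 4)| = 4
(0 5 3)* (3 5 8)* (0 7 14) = (0 8 3 7 14) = [8, 1, 2, 7, 4, 5, 6, 14, 3, 9, 10, 11, 12, 13, 0]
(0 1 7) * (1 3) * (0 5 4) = (0 3 1 7 5 4) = [3, 7, 2, 1, 0, 4, 6, 5]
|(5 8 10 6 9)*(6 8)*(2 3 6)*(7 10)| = 15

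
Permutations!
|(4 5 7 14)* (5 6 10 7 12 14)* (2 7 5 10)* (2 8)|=9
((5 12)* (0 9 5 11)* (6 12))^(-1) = ((0 9 5 6 12 11))^(-1) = (0 11 12 6 5 9)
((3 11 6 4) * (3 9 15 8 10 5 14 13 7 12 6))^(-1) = ((3 11)(4 9 15 8 10 5 14 13 7 12 6))^(-1) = (3 11)(4 6 12 7 13 14 5 10 8 15 9)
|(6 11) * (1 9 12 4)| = 4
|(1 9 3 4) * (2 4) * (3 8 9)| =4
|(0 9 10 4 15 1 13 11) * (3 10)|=9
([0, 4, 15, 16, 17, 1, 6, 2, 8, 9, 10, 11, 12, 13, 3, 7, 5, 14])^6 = (1 5 16 3 14 17 4)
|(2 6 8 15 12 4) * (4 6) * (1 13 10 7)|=|(1 13 10 7)(2 4)(6 8 15 12)|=4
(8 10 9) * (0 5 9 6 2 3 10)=(0 5 9 8)(2 3 10 6)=[5, 1, 3, 10, 4, 9, 2, 7, 0, 8, 6]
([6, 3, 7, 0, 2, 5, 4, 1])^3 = (0 2 3 4 1 6 7)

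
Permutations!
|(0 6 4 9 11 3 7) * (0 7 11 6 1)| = |(0 1)(3 11)(4 9 6)| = 6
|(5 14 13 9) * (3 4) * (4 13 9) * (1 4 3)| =6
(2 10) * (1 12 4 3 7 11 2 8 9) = (1 12 4 3 7 11 2 10 8 9) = [0, 12, 10, 7, 3, 5, 6, 11, 9, 1, 8, 2, 4]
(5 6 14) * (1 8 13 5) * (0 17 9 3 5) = (0 17 9 3 5 6 14 1 8 13) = [17, 8, 2, 5, 4, 6, 14, 7, 13, 3, 10, 11, 12, 0, 1, 15, 16, 9]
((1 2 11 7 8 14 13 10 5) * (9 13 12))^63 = (1 13 14 11 5 9 8 2 10 12 7)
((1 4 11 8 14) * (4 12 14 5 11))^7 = (1 12 14)(5 11 8)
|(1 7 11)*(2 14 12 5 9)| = |(1 7 11)(2 14 12 5 9)| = 15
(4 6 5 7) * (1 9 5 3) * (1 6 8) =[0, 9, 2, 6, 8, 7, 3, 4, 1, 5] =(1 9 5 7 4 8)(3 6)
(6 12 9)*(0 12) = (0 12 9 6) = [12, 1, 2, 3, 4, 5, 0, 7, 8, 6, 10, 11, 9]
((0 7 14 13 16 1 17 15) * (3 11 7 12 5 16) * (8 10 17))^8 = (0 15 17 10 8 1 16 5 12)(3 14 11 13 7) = ((0 12 5 16 1 8 10 17 15)(3 11 7 14 13))^8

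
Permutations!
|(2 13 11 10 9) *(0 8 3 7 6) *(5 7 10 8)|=28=|(0 5 7 6)(2 13 11 8 3 10 9)|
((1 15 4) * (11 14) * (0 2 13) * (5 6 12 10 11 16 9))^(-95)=((0 2 13)(1 15 4)(5 6 12 10 11 14 16 9))^(-95)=(0 2 13)(1 15 4)(5 6 12 10 11 14 16 9)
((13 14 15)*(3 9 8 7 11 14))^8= (15)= ((3 9 8 7 11 14 15 13))^8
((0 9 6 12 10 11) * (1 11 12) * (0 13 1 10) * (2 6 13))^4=(0 11 12 1 10 13 6 9 2)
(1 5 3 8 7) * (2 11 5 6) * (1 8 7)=(1 6 2 11 5 3 7 8)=[0, 6, 11, 7, 4, 3, 2, 8, 1, 9, 10, 5]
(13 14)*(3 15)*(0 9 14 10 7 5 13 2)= [9, 1, 0, 15, 4, 13, 6, 5, 8, 14, 7, 11, 12, 10, 2, 3]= (0 9 14 2)(3 15)(5 13 10 7)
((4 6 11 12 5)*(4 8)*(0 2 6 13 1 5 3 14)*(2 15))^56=((0 15 2 6 11 12 3 14)(1 5 8 4 13))^56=(15)(1 5 8 4 13)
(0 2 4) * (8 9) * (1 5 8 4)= [2, 5, 1, 3, 0, 8, 6, 7, 9, 4]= (0 2 1 5 8 9 4)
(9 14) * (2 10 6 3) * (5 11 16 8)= [0, 1, 10, 2, 4, 11, 3, 7, 5, 14, 6, 16, 12, 13, 9, 15, 8]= (2 10 6 3)(5 11 16 8)(9 14)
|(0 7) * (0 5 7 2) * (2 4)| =|(0 4 2)(5 7)| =6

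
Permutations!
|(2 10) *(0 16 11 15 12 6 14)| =14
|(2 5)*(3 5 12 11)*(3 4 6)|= |(2 12 11 4 6 3 5)|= 7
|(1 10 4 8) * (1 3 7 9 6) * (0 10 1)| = 8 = |(0 10 4 8 3 7 9 6)|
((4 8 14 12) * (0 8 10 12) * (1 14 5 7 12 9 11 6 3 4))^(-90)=(0 8 5 7 12 1 14)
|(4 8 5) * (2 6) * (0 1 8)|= |(0 1 8 5 4)(2 6)|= 10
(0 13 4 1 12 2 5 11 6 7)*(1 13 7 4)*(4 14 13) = (0 7)(1 12 2 5 11 6 14 13) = [7, 12, 5, 3, 4, 11, 14, 0, 8, 9, 10, 6, 2, 1, 13]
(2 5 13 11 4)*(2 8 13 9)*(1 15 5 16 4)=(1 15 5 9 2 16 4 8 13 11)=[0, 15, 16, 3, 8, 9, 6, 7, 13, 2, 10, 1, 12, 11, 14, 5, 4]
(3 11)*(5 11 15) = [0, 1, 2, 15, 4, 11, 6, 7, 8, 9, 10, 3, 12, 13, 14, 5] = (3 15 5 11)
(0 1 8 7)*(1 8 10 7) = (0 8 1 10 7) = [8, 10, 2, 3, 4, 5, 6, 0, 1, 9, 7]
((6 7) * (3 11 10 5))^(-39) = ((3 11 10 5)(6 7))^(-39) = (3 11 10 5)(6 7)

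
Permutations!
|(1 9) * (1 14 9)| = |(9 14)| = 2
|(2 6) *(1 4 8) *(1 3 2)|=6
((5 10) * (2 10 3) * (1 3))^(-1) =(1 5 10 2 3)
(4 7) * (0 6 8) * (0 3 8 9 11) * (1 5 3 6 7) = (0 7 4 1 5 3 8 6 9 11) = [7, 5, 2, 8, 1, 3, 9, 4, 6, 11, 10, 0]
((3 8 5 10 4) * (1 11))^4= (11)(3 4 10 5 8)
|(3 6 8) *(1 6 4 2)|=|(1 6 8 3 4 2)|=6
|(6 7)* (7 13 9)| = |(6 13 9 7)| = 4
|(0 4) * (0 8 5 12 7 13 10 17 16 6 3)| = |(0 4 8 5 12 7 13 10 17 16 6 3)| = 12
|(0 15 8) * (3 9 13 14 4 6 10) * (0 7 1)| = |(0 15 8 7 1)(3 9 13 14 4 6 10)| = 35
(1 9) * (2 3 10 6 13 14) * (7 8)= [0, 9, 3, 10, 4, 5, 13, 8, 7, 1, 6, 11, 12, 14, 2]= (1 9)(2 3 10 6 13 14)(7 8)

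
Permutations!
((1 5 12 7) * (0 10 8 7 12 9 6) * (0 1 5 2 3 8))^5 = ((12)(0 10)(1 2 3 8 7 5 9 6))^5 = (12)(0 10)(1 5 3 6 7 2 9 8)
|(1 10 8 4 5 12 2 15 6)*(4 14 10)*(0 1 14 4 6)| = 11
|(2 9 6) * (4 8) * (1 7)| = 6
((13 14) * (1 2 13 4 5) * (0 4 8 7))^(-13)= ((0 4 5 1 2 13 14 8 7))^(-13)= (0 13 4 14 5 8 1 7 2)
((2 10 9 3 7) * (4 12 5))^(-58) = (2 9 7 10 3)(4 5 12)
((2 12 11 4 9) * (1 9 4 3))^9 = (1 12)(2 3)(9 11)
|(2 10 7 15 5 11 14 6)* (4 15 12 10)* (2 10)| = 10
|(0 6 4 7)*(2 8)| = |(0 6 4 7)(2 8)| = 4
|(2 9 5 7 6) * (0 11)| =|(0 11)(2 9 5 7 6)| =10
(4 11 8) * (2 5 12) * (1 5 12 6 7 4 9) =[0, 5, 12, 3, 11, 6, 7, 4, 9, 1, 10, 8, 2] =(1 5 6 7 4 11 8 9)(2 12)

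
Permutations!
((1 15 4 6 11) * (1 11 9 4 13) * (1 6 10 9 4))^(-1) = (1 9 10 4 6 13 15)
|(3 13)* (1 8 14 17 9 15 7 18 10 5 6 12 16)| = |(1 8 14 17 9 15 7 18 10 5 6 12 16)(3 13)| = 26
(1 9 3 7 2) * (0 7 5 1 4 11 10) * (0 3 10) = (0 7 2 4 11)(1 9 10 3 5) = [7, 9, 4, 5, 11, 1, 6, 2, 8, 10, 3, 0]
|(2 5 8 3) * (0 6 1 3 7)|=|(0 6 1 3 2 5 8 7)|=8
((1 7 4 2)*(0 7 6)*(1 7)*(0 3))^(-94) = (0 6)(1 3)(2 4 7)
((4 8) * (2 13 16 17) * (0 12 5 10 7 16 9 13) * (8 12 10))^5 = ((0 10 7 16 17 2)(4 12 5 8)(9 13))^5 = (0 2 17 16 7 10)(4 12 5 8)(9 13)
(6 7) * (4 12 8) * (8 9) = (4 12 9 8)(6 7) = [0, 1, 2, 3, 12, 5, 7, 6, 4, 8, 10, 11, 9]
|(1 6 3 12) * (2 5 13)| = 12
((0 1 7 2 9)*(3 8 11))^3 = ((0 1 7 2 9)(3 8 11))^3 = (11)(0 2 1 9 7)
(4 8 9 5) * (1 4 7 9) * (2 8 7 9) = (1 4 7 2 8)(5 9) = [0, 4, 8, 3, 7, 9, 6, 2, 1, 5]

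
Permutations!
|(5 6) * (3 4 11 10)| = |(3 4 11 10)(5 6)| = 4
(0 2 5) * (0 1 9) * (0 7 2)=(1 9 7 2 5)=[0, 9, 5, 3, 4, 1, 6, 2, 8, 7]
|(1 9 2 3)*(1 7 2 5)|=|(1 9 5)(2 3 7)|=3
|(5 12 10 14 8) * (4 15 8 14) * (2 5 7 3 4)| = 20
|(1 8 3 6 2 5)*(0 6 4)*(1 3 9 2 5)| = |(0 6 5 3 4)(1 8 9 2)| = 20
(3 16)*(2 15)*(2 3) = (2 15 3 16) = [0, 1, 15, 16, 4, 5, 6, 7, 8, 9, 10, 11, 12, 13, 14, 3, 2]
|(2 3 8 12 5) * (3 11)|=6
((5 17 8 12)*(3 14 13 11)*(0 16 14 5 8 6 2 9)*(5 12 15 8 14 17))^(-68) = (0 2 17)(3 14 11 12 13)(6 16 9)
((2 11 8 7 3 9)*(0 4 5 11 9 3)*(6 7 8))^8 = (0 5 6)(4 11 7)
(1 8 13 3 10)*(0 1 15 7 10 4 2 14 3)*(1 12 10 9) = (0 12 10 15 7 9 1 8 13)(2 14 3 4) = [12, 8, 14, 4, 2, 5, 6, 9, 13, 1, 15, 11, 10, 0, 3, 7]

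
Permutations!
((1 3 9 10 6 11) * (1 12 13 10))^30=((1 3 9)(6 11 12 13 10))^30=(13)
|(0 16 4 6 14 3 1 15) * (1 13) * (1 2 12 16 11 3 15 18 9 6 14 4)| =|(0 11 3 13 2 12 16 1 18 9 6 4 14 15)| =14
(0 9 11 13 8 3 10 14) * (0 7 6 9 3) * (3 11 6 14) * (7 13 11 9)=(0 9 6 7 14 13 8)(3 10)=[9, 1, 2, 10, 4, 5, 7, 14, 0, 6, 3, 11, 12, 8, 13]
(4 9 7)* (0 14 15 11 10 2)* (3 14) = (0 3 14 15 11 10 2)(4 9 7) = [3, 1, 0, 14, 9, 5, 6, 4, 8, 7, 2, 10, 12, 13, 15, 11]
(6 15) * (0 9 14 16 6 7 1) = (0 9 14 16 6 15 7 1) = [9, 0, 2, 3, 4, 5, 15, 1, 8, 14, 10, 11, 12, 13, 16, 7, 6]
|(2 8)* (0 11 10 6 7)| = 10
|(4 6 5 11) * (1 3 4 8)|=7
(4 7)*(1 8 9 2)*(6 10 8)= [0, 6, 1, 3, 7, 5, 10, 4, 9, 2, 8]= (1 6 10 8 9 2)(4 7)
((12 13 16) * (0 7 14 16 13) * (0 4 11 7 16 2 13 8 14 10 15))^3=(0 4 10 16 11 15 12 7)(2 14 8 13)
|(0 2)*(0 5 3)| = 4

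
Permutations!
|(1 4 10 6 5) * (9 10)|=|(1 4 9 10 6 5)|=6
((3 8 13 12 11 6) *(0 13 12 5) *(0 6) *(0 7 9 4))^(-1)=(0 4 9 7 11 12 8 3 6 5 13)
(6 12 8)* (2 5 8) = (2 5 8 6 12) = [0, 1, 5, 3, 4, 8, 12, 7, 6, 9, 10, 11, 2]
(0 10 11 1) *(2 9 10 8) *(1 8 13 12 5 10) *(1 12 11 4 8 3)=(0 13 11 3 1)(2 9 12 5 10 4 8)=[13, 0, 9, 1, 8, 10, 6, 7, 2, 12, 4, 3, 5, 11]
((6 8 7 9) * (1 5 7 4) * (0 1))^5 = (0 6 5 4 9 1 8 7)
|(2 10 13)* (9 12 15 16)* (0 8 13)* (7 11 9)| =30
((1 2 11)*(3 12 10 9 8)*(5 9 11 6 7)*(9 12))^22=(1 10 5 6)(2 11 12 7)(3 9 8)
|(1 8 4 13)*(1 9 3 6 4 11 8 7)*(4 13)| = |(1 7)(3 6 13 9)(8 11)| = 4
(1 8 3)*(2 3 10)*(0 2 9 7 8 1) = (0 2 3)(7 8 10 9) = [2, 1, 3, 0, 4, 5, 6, 8, 10, 7, 9]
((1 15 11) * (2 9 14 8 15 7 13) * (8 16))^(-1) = (1 11 15 8 16 14 9 2 13 7)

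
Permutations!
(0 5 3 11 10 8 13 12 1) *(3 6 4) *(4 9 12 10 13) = (0 5 6 9 12 1)(3 11 13 10 8 4) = [5, 0, 2, 11, 3, 6, 9, 7, 4, 12, 8, 13, 1, 10]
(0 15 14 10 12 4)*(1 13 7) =(0 15 14 10 12 4)(1 13 7) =[15, 13, 2, 3, 0, 5, 6, 1, 8, 9, 12, 11, 4, 7, 10, 14]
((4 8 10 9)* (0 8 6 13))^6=((0 8 10 9 4 6 13))^6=(0 13 6 4 9 10 8)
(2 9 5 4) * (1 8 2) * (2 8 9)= (1 9 5 4)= [0, 9, 2, 3, 1, 4, 6, 7, 8, 5]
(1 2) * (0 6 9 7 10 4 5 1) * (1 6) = (0 1 2)(4 5 6 9 7 10) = [1, 2, 0, 3, 5, 6, 9, 10, 8, 7, 4]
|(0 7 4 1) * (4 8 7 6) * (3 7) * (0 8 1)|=|(0 6 4)(1 8 3 7)|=12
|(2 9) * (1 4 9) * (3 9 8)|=6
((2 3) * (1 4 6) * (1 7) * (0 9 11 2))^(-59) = (0 9 11 2 3)(1 4 6 7)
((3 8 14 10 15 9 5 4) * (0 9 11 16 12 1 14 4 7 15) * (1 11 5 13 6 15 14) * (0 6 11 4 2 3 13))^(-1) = (0 9)(2 8 3)(4 12 16 11 13)(5 15 6 10 14 7) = ((0 9)(2 3 8)(4 13 11 16 12)(5 7 14 10 6 15))^(-1)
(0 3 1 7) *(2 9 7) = (0 3 1 2 9 7) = [3, 2, 9, 1, 4, 5, 6, 0, 8, 7]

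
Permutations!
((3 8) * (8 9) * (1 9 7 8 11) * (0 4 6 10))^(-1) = (0 10 6 4)(1 11 9)(3 8 7)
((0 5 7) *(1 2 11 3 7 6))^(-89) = (0 7 3 11 2 1 6 5) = ((0 5 6 1 2 11 3 7))^(-89)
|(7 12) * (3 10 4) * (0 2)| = 6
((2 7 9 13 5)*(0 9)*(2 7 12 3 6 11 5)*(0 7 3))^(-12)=(0 2 9 12 13)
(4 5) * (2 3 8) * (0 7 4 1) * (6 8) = (0 7 4 5 1)(2 3 6 8) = [7, 0, 3, 6, 5, 1, 8, 4, 2]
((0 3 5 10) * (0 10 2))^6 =((10)(0 3 5 2))^6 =(10)(0 5)(2 3)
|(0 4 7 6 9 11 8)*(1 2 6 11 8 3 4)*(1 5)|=|(0 5 1 2 6 9 8)(3 4 7 11)|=28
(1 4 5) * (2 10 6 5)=(1 4 2 10 6 5)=[0, 4, 10, 3, 2, 1, 5, 7, 8, 9, 6]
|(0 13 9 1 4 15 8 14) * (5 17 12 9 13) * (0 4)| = |(0 5 17 12 9 1)(4 15 8 14)| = 12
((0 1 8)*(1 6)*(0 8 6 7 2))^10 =(8)(0 7 2)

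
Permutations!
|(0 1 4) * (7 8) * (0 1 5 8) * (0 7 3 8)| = |(0 5)(1 4)(3 8)| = 2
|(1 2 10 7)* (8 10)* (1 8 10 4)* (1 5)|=7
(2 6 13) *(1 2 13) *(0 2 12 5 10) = (13)(0 2 6 1 12 5 10) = [2, 12, 6, 3, 4, 10, 1, 7, 8, 9, 0, 11, 5, 13]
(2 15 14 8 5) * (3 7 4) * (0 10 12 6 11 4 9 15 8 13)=[10, 1, 8, 7, 3, 2, 11, 9, 5, 15, 12, 4, 6, 0, 13, 14]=(0 10 12 6 11 4 3 7 9 15 14 13)(2 8 5)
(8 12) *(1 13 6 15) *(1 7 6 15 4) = (1 13 15 7 6 4)(8 12) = [0, 13, 2, 3, 1, 5, 4, 6, 12, 9, 10, 11, 8, 15, 14, 7]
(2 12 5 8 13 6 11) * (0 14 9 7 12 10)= (0 14 9 7 12 5 8 13 6 11 2 10)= [14, 1, 10, 3, 4, 8, 11, 12, 13, 7, 0, 2, 5, 6, 9]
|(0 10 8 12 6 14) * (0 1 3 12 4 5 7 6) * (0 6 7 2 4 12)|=|(0 10 8 12 6 14 1 3)(2 4 5)|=24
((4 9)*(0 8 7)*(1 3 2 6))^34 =((0 8 7)(1 3 2 6)(4 9))^34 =(9)(0 8 7)(1 2)(3 6)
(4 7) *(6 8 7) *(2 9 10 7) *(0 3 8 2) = (0 3 8)(2 9 10 7 4 6) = [3, 1, 9, 8, 6, 5, 2, 4, 0, 10, 7]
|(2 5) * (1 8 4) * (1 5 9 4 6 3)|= |(1 8 6 3)(2 9 4 5)|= 4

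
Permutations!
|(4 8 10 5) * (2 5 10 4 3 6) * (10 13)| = 4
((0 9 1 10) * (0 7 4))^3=(0 10)(1 4)(7 9)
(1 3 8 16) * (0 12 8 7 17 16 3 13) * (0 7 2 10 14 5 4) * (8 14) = (0 12 14 5 4)(1 13 7 17 16)(2 10 8 3) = [12, 13, 10, 2, 0, 4, 6, 17, 3, 9, 8, 11, 14, 7, 5, 15, 1, 16]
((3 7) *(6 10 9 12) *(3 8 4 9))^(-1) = (3 10 6 12 9 4 8 7)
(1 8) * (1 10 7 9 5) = (1 8 10 7 9 5) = [0, 8, 2, 3, 4, 1, 6, 9, 10, 5, 7]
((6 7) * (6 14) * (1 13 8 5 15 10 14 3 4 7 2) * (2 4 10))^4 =(1 15 8)(2 5 13)(3 4 14)(6 10 7)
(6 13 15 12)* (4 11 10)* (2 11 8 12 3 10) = (2 11)(3 10 4 8 12 6 13 15) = [0, 1, 11, 10, 8, 5, 13, 7, 12, 9, 4, 2, 6, 15, 14, 3]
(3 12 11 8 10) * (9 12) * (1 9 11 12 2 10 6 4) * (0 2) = (12)(0 2 10 3 11 8 6 4 1 9) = [2, 9, 10, 11, 1, 5, 4, 7, 6, 0, 3, 8, 12]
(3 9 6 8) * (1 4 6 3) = (1 4 6 8)(3 9) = [0, 4, 2, 9, 6, 5, 8, 7, 1, 3]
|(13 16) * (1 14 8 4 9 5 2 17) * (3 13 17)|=11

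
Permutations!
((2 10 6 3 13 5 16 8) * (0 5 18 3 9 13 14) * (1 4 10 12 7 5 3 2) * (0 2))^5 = (0 7 4 18 12 1 13 2 8 9 14 16 6 3 5 10)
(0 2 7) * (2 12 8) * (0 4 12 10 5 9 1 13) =(0 10 5 9 1 13)(2 7 4 12 8) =[10, 13, 7, 3, 12, 9, 6, 4, 2, 1, 5, 11, 8, 0]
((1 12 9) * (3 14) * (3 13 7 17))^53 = (1 9 12)(3 7 14 17 13)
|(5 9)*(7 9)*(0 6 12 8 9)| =7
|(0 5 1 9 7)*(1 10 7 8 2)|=4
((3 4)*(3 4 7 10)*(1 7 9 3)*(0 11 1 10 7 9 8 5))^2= (0 1 3 5 11 9 8)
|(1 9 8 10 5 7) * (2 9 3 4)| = |(1 3 4 2 9 8 10 5 7)| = 9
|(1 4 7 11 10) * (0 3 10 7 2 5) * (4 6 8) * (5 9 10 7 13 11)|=28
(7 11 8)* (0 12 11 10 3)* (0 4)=(0 12 11 8 7 10 3 4)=[12, 1, 2, 4, 0, 5, 6, 10, 7, 9, 3, 8, 11]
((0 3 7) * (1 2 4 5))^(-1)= ((0 3 7)(1 2 4 5))^(-1)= (0 7 3)(1 5 4 2)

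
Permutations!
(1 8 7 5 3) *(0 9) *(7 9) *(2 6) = (0 7 5 3 1 8 9)(2 6) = [7, 8, 6, 1, 4, 3, 2, 5, 9, 0]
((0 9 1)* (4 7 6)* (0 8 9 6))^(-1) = (0 7 4 6)(1 9 8) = ((0 6 4 7)(1 8 9))^(-1)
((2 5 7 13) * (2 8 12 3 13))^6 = ((2 5 7)(3 13 8 12))^6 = (3 8)(12 13)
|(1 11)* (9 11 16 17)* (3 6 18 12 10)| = |(1 16 17 9 11)(3 6 18 12 10)| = 5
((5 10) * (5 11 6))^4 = (11)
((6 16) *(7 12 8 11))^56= ((6 16)(7 12 8 11))^56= (16)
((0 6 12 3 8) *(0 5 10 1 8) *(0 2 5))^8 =(0 8 1 10 5 2 3 12 6)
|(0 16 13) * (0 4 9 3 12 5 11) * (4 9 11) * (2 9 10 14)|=12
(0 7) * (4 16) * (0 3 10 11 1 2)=(0 7 3 10 11 1 2)(4 16)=[7, 2, 0, 10, 16, 5, 6, 3, 8, 9, 11, 1, 12, 13, 14, 15, 4]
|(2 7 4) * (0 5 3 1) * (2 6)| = 4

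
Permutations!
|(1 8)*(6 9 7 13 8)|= 6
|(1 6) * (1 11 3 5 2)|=6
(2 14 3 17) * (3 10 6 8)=(2 14 10 6 8 3 17)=[0, 1, 14, 17, 4, 5, 8, 7, 3, 9, 6, 11, 12, 13, 10, 15, 16, 2]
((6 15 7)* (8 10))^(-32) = (6 15 7)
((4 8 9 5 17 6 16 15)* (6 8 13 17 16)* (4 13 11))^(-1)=(4 11)(5 9 8 17 13 15 16)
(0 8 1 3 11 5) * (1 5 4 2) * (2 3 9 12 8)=(0 2 1 9 12 8 5)(3 11 4)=[2, 9, 1, 11, 3, 0, 6, 7, 5, 12, 10, 4, 8]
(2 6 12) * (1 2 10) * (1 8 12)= [0, 2, 6, 3, 4, 5, 1, 7, 12, 9, 8, 11, 10]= (1 2 6)(8 12 10)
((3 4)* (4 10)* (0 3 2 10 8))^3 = (10)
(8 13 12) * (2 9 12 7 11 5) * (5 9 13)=(2 13 7 11 9 12 8 5)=[0, 1, 13, 3, 4, 2, 6, 11, 5, 12, 10, 9, 8, 7]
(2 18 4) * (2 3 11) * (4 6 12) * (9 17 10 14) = [0, 1, 18, 11, 3, 5, 12, 7, 8, 17, 14, 2, 4, 13, 9, 15, 16, 10, 6] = (2 18 6 12 4 3 11)(9 17 10 14)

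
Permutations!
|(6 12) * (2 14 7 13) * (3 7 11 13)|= 4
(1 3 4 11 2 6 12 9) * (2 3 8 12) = (1 8 12 9)(2 6)(3 4 11) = [0, 8, 6, 4, 11, 5, 2, 7, 12, 1, 10, 3, 9]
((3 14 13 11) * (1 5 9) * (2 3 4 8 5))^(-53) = (1 8 13 2 5 11 3 9 4 14)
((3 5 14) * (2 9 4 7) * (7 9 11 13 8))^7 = (2 13 7 11 8)(3 5 14)(4 9)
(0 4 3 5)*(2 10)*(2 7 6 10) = (0 4 3 5)(6 10 7) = [4, 1, 2, 5, 3, 0, 10, 6, 8, 9, 7]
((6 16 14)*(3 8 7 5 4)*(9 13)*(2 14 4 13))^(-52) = ((2 14 6 16 4 3 8 7 5 13 9))^(-52) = (2 16 8 13 14 4 7 9 6 3 5)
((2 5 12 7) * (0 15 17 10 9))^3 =((0 15 17 10 9)(2 5 12 7))^3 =(0 10 15 9 17)(2 7 12 5)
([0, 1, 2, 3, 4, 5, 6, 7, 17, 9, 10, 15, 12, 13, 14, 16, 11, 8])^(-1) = (8 17)(11 16 15)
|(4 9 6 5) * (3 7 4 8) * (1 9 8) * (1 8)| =8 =|(1 9 6 5 8 3 7 4)|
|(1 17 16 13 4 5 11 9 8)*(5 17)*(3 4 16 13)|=5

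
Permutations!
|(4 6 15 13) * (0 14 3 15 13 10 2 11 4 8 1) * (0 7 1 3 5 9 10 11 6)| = |(0 14 5 9 10 2 6 13 8 3 15 11 4)(1 7)| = 26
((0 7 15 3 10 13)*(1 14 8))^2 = (0 15 10)(1 8 14)(3 13 7)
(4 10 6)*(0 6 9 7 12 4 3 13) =[6, 1, 2, 13, 10, 5, 3, 12, 8, 7, 9, 11, 4, 0] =(0 6 3 13)(4 10 9 7 12)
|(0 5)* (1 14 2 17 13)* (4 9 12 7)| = |(0 5)(1 14 2 17 13)(4 9 12 7)| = 20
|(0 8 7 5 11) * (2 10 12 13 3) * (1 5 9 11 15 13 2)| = |(0 8 7 9 11)(1 5 15 13 3)(2 10 12)| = 15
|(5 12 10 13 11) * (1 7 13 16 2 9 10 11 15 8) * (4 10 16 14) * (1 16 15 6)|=|(1 7 13 6)(2 9 15 8 16)(4 10 14)(5 12 11)|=60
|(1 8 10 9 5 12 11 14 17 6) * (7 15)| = |(1 8 10 9 5 12 11 14 17 6)(7 15)| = 10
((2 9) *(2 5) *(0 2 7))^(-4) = ((0 2 9 5 7))^(-4) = (0 2 9 5 7)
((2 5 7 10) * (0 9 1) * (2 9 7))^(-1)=((0 7 10 9 1)(2 5))^(-1)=(0 1 9 10 7)(2 5)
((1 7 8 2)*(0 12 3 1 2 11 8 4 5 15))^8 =(15)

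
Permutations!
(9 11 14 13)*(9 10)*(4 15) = (4 15)(9 11 14 13 10) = [0, 1, 2, 3, 15, 5, 6, 7, 8, 11, 9, 14, 12, 10, 13, 4]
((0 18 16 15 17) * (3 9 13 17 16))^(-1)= (0 17 13 9 3 18)(15 16)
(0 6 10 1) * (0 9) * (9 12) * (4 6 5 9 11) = (0 5 9)(1 12 11 4 6 10) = [5, 12, 2, 3, 6, 9, 10, 7, 8, 0, 1, 4, 11]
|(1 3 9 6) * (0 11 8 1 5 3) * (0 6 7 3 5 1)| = 6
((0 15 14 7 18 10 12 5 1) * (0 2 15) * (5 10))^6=(1 5 18 7 14 15 2)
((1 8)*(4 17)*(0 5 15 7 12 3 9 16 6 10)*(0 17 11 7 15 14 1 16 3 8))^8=(4 17 10 6 16 8 12 7 11)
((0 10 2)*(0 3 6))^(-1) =(0 6 3 2 10)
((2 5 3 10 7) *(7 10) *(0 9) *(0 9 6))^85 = ((10)(0 6)(2 5 3 7))^85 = (10)(0 6)(2 5 3 7)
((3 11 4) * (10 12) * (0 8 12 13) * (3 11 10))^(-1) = ((0 8 12 3 10 13)(4 11))^(-1) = (0 13 10 3 12 8)(4 11)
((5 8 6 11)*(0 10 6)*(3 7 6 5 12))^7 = (0 8 5 10)(3 6 12 7 11)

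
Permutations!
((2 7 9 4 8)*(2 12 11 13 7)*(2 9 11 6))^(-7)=(2 6 12 8 4 9)(7 13 11)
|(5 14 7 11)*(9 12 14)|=|(5 9 12 14 7 11)|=6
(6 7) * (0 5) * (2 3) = (0 5)(2 3)(6 7) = [5, 1, 3, 2, 4, 0, 7, 6]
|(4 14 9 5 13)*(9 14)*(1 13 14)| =6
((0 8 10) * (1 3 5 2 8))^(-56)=(10)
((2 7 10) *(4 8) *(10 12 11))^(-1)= ((2 7 12 11 10)(4 8))^(-1)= (2 10 11 12 7)(4 8)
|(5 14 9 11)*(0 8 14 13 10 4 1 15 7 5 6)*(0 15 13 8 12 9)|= |(0 12 9 11 6 15 7 5 8 14)(1 13 10 4)|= 20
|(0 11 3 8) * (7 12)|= 4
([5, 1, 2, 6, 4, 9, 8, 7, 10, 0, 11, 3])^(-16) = (0 9 5)(3 11 10 8 6)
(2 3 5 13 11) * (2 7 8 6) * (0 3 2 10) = [3, 1, 2, 5, 4, 13, 10, 8, 6, 9, 0, 7, 12, 11] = (0 3 5 13 11 7 8 6 10)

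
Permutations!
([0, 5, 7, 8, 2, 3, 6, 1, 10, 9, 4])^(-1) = (1 7 2 4 10 8 3 5)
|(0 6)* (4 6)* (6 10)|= 4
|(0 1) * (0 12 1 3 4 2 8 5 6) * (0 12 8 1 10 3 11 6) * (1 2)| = 10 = |(0 11 6 12 10 3 4 1 8 5)|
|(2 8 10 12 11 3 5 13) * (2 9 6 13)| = |(2 8 10 12 11 3 5)(6 13 9)| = 21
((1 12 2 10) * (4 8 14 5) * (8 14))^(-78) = (14)(1 2)(10 12)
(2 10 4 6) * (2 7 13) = (2 10 4 6 7 13) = [0, 1, 10, 3, 6, 5, 7, 13, 8, 9, 4, 11, 12, 2]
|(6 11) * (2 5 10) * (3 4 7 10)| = 6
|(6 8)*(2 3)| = |(2 3)(6 8)| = 2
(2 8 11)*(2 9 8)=(8 11 9)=[0, 1, 2, 3, 4, 5, 6, 7, 11, 8, 10, 9]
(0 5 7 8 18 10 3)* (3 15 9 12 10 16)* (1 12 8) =(0 5 7 1 12 10 15 9 8 18 16 3) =[5, 12, 2, 0, 4, 7, 6, 1, 18, 8, 15, 11, 10, 13, 14, 9, 3, 17, 16]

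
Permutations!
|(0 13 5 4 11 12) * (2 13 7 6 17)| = |(0 7 6 17 2 13 5 4 11 12)| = 10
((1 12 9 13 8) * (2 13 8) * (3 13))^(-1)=(1 8 9 12)(2 13 3)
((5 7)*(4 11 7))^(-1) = ((4 11 7 5))^(-1) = (4 5 7 11)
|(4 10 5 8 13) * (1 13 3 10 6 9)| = |(1 13 4 6 9)(3 10 5 8)| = 20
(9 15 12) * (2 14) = [0, 1, 14, 3, 4, 5, 6, 7, 8, 15, 10, 11, 9, 13, 2, 12] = (2 14)(9 15 12)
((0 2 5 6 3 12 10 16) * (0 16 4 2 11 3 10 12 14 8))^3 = ((16)(0 11 3 14 8)(2 5 6 10 4))^3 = (16)(0 14 11 8 3)(2 10 5 4 6)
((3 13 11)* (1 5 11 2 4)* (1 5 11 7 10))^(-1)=((1 11 3 13 2 4 5 7 10))^(-1)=(1 10 7 5 4 2 13 3 11)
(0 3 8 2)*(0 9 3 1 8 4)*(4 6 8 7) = (0 1 7 4)(2 9 3 6 8) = [1, 7, 9, 6, 0, 5, 8, 4, 2, 3]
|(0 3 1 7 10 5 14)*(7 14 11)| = 4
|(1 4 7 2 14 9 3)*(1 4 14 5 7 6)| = |(1 14 9 3 4 6)(2 5 7)| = 6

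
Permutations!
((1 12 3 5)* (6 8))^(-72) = (12)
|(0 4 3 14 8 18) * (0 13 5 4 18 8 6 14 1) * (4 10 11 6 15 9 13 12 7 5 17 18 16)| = 60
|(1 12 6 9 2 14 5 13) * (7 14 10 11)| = 11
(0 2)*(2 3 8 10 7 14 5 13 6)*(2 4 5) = (0 3 8 10 7 14 2)(4 5 13 6) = [3, 1, 0, 8, 5, 13, 4, 14, 10, 9, 7, 11, 12, 6, 2]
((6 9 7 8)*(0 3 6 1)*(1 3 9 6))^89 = (0 1 3 8 7 9) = ((0 9 7 8 3 1))^89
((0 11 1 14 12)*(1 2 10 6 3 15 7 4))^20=(0 4 6)(1 3 11)(2 14 15)(7 10 12)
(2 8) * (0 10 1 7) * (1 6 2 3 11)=(0 10 6 2 8 3 11 1 7)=[10, 7, 8, 11, 4, 5, 2, 0, 3, 9, 6, 1]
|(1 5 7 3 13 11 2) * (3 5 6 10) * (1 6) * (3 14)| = |(2 6 10 14 3 13 11)(5 7)| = 14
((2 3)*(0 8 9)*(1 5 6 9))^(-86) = ((0 8 1 5 6 9)(2 3))^(-86) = (0 6 1)(5 8 9)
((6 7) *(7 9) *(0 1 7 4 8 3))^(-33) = (0 3 8 4 9 6 7 1)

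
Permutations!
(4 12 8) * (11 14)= (4 12 8)(11 14)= [0, 1, 2, 3, 12, 5, 6, 7, 4, 9, 10, 14, 8, 13, 11]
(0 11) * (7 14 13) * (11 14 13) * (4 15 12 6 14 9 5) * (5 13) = [9, 1, 2, 3, 15, 4, 14, 5, 8, 13, 10, 0, 6, 7, 11, 12] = (0 9 13 7 5 4 15 12 6 14 11)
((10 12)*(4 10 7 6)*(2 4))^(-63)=(2 12)(4 7)(6 10)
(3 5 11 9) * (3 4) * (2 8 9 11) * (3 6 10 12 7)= (2 8 9 4 6 10 12 7 3 5)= [0, 1, 8, 5, 6, 2, 10, 3, 9, 4, 12, 11, 7]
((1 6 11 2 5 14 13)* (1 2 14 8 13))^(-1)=((1 6 11 14)(2 5 8 13))^(-1)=(1 14 11 6)(2 13 8 5)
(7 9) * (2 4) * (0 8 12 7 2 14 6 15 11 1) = [8, 0, 4, 3, 14, 5, 15, 9, 12, 2, 10, 1, 7, 13, 6, 11] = (0 8 12 7 9 2 4 14 6 15 11 1)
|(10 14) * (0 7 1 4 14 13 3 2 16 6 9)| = 12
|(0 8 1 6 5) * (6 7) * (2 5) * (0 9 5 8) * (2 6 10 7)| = 6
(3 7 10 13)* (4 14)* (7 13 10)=(3 13)(4 14)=[0, 1, 2, 13, 14, 5, 6, 7, 8, 9, 10, 11, 12, 3, 4]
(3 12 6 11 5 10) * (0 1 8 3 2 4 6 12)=(12)(0 1 8 3)(2 4 6 11 5 10)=[1, 8, 4, 0, 6, 10, 11, 7, 3, 9, 2, 5, 12]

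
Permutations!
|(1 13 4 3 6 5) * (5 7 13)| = 10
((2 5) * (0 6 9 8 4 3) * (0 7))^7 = ((0 6 9 8 4 3 7)(2 5))^7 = (9)(2 5)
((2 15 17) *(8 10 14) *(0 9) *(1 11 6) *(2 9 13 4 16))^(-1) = (0 9 17 15 2 16 4 13)(1 6 11)(8 14 10)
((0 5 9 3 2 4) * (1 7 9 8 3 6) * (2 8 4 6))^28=(0 5 4)(1 2 7 6 9)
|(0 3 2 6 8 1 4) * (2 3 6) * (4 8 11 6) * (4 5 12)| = |(0 5 12 4)(1 8)(6 11)| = 4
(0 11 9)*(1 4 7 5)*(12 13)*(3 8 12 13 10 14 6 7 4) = [11, 3, 2, 8, 4, 1, 7, 5, 12, 0, 14, 9, 10, 13, 6] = (0 11 9)(1 3 8 12 10 14 6 7 5)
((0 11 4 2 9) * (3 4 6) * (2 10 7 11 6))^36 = ((0 6 3 4 10 7 11 2 9))^36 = (11)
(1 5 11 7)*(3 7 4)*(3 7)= [0, 5, 2, 3, 7, 11, 6, 1, 8, 9, 10, 4]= (1 5 11 4 7)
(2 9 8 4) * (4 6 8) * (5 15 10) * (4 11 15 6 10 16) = (2 9 11 15 16 4)(5 6 8 10) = [0, 1, 9, 3, 2, 6, 8, 7, 10, 11, 5, 15, 12, 13, 14, 16, 4]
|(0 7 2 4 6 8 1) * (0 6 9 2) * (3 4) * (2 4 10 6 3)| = 10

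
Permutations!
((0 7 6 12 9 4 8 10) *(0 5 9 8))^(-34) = (0 6 8 5 4 7 12 10 9)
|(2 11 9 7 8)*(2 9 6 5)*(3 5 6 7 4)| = 8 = |(2 11 7 8 9 4 3 5)|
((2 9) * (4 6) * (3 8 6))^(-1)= (2 9)(3 4 6 8)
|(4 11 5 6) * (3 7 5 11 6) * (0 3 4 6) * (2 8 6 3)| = |(11)(0 2 8 6 3 7 5 4)| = 8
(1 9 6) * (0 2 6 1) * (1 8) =(0 2 6)(1 9 8) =[2, 9, 6, 3, 4, 5, 0, 7, 1, 8]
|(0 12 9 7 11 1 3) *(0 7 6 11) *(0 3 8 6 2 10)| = |(0 12 9 2 10)(1 8 6 11)(3 7)| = 20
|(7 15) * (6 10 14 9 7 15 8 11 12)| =8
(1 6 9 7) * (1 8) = (1 6 9 7 8) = [0, 6, 2, 3, 4, 5, 9, 8, 1, 7]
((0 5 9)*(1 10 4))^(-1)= (0 9 5)(1 4 10)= ((0 5 9)(1 10 4))^(-1)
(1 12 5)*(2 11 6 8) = (1 12 5)(2 11 6 8) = [0, 12, 11, 3, 4, 1, 8, 7, 2, 9, 10, 6, 5]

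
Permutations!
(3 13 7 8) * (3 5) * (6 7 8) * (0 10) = (0 10)(3 13 8 5)(6 7) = [10, 1, 2, 13, 4, 3, 7, 6, 5, 9, 0, 11, 12, 8]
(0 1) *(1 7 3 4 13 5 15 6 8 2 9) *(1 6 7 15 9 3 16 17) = (0 15 7 16 17 1)(2 3 4 13 5 9 6 8) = [15, 0, 3, 4, 13, 9, 8, 16, 2, 6, 10, 11, 12, 5, 14, 7, 17, 1]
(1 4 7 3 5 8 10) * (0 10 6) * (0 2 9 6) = (0 10 1 4 7 3 5 8)(2 9 6) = [10, 4, 9, 5, 7, 8, 2, 3, 0, 6, 1]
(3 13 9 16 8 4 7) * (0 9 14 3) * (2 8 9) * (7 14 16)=(0 2 8 4 14 3 13 16 9 7)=[2, 1, 8, 13, 14, 5, 6, 0, 4, 7, 10, 11, 12, 16, 3, 15, 9]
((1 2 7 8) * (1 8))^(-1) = ((8)(1 2 7))^(-1) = (8)(1 7 2)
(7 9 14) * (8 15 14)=(7 9 8 15 14)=[0, 1, 2, 3, 4, 5, 6, 9, 15, 8, 10, 11, 12, 13, 7, 14]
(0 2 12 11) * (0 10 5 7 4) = [2, 1, 12, 3, 0, 7, 6, 4, 8, 9, 5, 10, 11] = (0 2 12 11 10 5 7 4)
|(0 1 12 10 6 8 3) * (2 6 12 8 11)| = |(0 1 8 3)(2 6 11)(10 12)| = 12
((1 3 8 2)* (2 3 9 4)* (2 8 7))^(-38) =(1 3 9 7 4 2 8) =((1 9 4 8 3 7 2))^(-38)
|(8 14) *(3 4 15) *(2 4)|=|(2 4 15 3)(8 14)|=4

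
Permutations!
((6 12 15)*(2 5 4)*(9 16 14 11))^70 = (2 5 4)(6 12 15)(9 14)(11 16)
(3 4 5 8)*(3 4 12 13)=[0, 1, 2, 12, 5, 8, 6, 7, 4, 9, 10, 11, 13, 3]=(3 12 13)(4 5 8)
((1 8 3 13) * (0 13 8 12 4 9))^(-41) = (0 13 1 12 4 9)(3 8)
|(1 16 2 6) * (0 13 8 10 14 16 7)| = |(0 13 8 10 14 16 2 6 1 7)| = 10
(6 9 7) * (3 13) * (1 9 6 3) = (1 9 7 3 13) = [0, 9, 2, 13, 4, 5, 6, 3, 8, 7, 10, 11, 12, 1]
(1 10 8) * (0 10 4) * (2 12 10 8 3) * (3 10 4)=(0 8 1 3 2 12 4)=[8, 3, 12, 2, 0, 5, 6, 7, 1, 9, 10, 11, 4]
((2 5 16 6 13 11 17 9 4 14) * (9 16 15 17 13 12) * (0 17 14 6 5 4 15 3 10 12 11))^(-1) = ((0 17 16 5 3 10 12 9 15 14 2 4 6 11 13))^(-1) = (0 13 11 6 4 2 14 15 9 12 10 3 5 16 17)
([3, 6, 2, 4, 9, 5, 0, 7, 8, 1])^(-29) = [3, 6, 2, 4, 9, 5, 0, 7, 8, 1]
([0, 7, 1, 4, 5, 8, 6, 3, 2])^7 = [0, 1, 2, 3, 4, 5, 6, 7, 8]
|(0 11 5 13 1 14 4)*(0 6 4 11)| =10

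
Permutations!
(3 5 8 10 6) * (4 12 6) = [0, 1, 2, 5, 12, 8, 3, 7, 10, 9, 4, 11, 6] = (3 5 8 10 4 12 6)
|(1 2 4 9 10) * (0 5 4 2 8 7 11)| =9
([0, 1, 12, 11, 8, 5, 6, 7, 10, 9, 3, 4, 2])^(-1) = [0, 1, 12, 10, 11, 5, 6, 7, 4, 9, 8, 3, 2]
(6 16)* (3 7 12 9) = (3 7 12 9)(6 16) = [0, 1, 2, 7, 4, 5, 16, 12, 8, 3, 10, 11, 9, 13, 14, 15, 6]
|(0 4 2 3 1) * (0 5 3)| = 3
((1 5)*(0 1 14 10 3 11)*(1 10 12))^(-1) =((0 10 3 11)(1 5 14 12))^(-1) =(0 11 3 10)(1 12 14 5)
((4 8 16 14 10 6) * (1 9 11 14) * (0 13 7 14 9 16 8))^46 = (16)(0 10 13 6 7 4 14)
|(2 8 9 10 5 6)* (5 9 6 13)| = 6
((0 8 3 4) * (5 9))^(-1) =((0 8 3 4)(5 9))^(-1) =(0 4 3 8)(5 9)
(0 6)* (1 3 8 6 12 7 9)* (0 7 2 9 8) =[12, 3, 9, 0, 4, 5, 7, 8, 6, 1, 10, 11, 2] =(0 12 2 9 1 3)(6 7 8)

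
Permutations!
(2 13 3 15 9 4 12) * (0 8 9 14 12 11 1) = (0 8 9 4 11 1)(2 13 3 15 14 12) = [8, 0, 13, 15, 11, 5, 6, 7, 9, 4, 10, 1, 2, 3, 12, 14]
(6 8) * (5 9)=(5 9)(6 8)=[0, 1, 2, 3, 4, 9, 8, 7, 6, 5]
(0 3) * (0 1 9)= [3, 9, 2, 1, 4, 5, 6, 7, 8, 0]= (0 3 1 9)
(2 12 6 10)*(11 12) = [0, 1, 11, 3, 4, 5, 10, 7, 8, 9, 2, 12, 6] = (2 11 12 6 10)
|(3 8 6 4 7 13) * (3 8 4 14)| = 7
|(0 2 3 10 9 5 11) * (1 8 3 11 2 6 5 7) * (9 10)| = |(0 6 5 2 11)(1 8 3 9 7)| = 5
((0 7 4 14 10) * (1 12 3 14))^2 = (0 4 12 14)(1 3 10 7)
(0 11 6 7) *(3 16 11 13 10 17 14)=[13, 1, 2, 16, 4, 5, 7, 0, 8, 9, 17, 6, 12, 10, 3, 15, 11, 14]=(0 13 10 17 14 3 16 11 6 7)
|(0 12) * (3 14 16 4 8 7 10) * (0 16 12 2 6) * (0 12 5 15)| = |(0 2 6 12 16 4 8 7 10 3 14 5 15)| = 13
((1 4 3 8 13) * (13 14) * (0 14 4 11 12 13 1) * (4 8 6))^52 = ((0 14 1 11 12 13)(3 6 4))^52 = (0 12 1)(3 6 4)(11 14 13)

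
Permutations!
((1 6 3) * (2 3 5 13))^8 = ((1 6 5 13 2 3))^8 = (1 5 2)(3 6 13)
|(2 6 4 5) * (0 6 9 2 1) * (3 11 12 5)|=|(0 6 4 3 11 12 5 1)(2 9)|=8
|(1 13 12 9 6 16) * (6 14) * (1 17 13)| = |(6 16 17 13 12 9 14)| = 7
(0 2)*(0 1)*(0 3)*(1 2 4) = [4, 3, 2, 0, 1] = (0 4 1 3)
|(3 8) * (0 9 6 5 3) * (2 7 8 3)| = |(0 9 6 5 2 7 8)| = 7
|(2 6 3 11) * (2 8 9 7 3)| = 10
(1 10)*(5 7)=(1 10)(5 7)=[0, 10, 2, 3, 4, 7, 6, 5, 8, 9, 1]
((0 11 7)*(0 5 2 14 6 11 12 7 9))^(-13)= (0 14 12 6 7 11 5 9 2)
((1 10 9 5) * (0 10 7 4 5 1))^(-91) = (10)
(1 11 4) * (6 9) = (1 11 4)(6 9) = [0, 11, 2, 3, 1, 5, 9, 7, 8, 6, 10, 4]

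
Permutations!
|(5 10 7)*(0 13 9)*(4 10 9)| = |(0 13 4 10 7 5 9)| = 7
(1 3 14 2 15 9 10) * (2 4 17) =(1 3 14 4 17 2 15 9 10) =[0, 3, 15, 14, 17, 5, 6, 7, 8, 10, 1, 11, 12, 13, 4, 9, 16, 2]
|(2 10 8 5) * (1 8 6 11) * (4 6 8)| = 4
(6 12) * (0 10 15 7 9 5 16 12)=[10, 1, 2, 3, 4, 16, 0, 9, 8, 5, 15, 11, 6, 13, 14, 7, 12]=(0 10 15 7 9 5 16 12 6)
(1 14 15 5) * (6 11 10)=(1 14 15 5)(6 11 10)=[0, 14, 2, 3, 4, 1, 11, 7, 8, 9, 6, 10, 12, 13, 15, 5]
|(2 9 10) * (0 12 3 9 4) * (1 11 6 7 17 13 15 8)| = |(0 12 3 9 10 2 4)(1 11 6 7 17 13 15 8)| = 56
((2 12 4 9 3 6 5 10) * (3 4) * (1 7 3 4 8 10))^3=(1 6 7 5 3)(2 9)(4 10)(8 12)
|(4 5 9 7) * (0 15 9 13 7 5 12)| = 8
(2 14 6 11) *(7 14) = (2 7 14 6 11) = [0, 1, 7, 3, 4, 5, 11, 14, 8, 9, 10, 2, 12, 13, 6]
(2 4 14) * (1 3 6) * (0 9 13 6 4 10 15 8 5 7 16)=(0 9 13 6 1 3 4 14 2 10 15 8 5 7 16)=[9, 3, 10, 4, 14, 7, 1, 16, 5, 13, 15, 11, 12, 6, 2, 8, 0]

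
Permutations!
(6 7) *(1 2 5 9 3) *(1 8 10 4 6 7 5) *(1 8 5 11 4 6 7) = [0, 2, 8, 5, 7, 9, 11, 1, 10, 3, 6, 4] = (1 2 8 10 6 11 4 7)(3 5 9)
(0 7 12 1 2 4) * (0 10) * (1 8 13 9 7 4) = (0 4 10)(1 2)(7 12 8 13 9) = [4, 2, 1, 3, 10, 5, 6, 12, 13, 7, 0, 11, 8, 9]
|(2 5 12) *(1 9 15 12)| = |(1 9 15 12 2 5)| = 6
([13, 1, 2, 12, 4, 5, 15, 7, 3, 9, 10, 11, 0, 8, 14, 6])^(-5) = (6 15)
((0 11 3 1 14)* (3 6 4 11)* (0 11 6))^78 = (0 14 3 11 1)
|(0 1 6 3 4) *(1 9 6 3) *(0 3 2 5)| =|(0 9 6 1 2 5)(3 4)| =6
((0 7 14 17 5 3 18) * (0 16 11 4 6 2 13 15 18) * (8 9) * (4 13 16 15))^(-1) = (0 3 5 17 14 7)(2 6 4 13 11 16)(8 9)(15 18)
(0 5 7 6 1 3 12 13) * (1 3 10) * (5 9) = (0 9 5 7 6 3 12 13)(1 10) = [9, 10, 2, 12, 4, 7, 3, 6, 8, 5, 1, 11, 13, 0]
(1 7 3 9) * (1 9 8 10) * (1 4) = (1 7 3 8 10 4) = [0, 7, 2, 8, 1, 5, 6, 3, 10, 9, 4]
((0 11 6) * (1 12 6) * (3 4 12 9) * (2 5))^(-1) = (0 6 12 4 3 9 1 11)(2 5)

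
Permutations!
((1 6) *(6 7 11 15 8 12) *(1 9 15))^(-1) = ((1 7 11)(6 9 15 8 12))^(-1) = (1 11 7)(6 12 8 15 9)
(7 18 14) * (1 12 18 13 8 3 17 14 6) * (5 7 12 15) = (1 15 5 7 13 8 3 17 14 12 18 6) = [0, 15, 2, 17, 4, 7, 1, 13, 3, 9, 10, 11, 18, 8, 12, 5, 16, 14, 6]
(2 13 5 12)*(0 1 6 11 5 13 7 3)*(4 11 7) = (13)(0 1 6 7 3)(2 4 11 5 12) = [1, 6, 4, 0, 11, 12, 7, 3, 8, 9, 10, 5, 2, 13]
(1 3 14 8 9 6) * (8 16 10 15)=(1 3 14 16 10 15 8 9 6)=[0, 3, 2, 14, 4, 5, 1, 7, 9, 6, 15, 11, 12, 13, 16, 8, 10]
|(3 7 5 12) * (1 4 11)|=12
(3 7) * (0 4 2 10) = (0 4 2 10)(3 7) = [4, 1, 10, 7, 2, 5, 6, 3, 8, 9, 0]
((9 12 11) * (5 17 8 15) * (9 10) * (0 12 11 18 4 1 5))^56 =((0 12 18 4 1 5 17 8 15)(9 11 10))^56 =(0 18 1 17 15 12 4 5 8)(9 10 11)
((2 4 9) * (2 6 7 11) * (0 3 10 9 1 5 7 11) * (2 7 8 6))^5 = (0 4 11 9 8 3 1 7 2 6 10 5)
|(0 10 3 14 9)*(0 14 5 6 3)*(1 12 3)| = 10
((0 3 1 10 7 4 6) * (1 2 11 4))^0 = (11)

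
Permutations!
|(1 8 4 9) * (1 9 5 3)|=|(9)(1 8 4 5 3)|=5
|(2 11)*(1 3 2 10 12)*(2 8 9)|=8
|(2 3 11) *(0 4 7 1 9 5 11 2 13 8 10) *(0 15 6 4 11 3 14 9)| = |(0 11 13 8 10 15 6 4 7 1)(2 14 9 5 3)| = 10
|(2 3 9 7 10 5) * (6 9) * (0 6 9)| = 6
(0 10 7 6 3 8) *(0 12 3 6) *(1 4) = (0 10 7)(1 4)(3 8 12) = [10, 4, 2, 8, 1, 5, 6, 0, 12, 9, 7, 11, 3]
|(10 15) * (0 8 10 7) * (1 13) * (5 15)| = 6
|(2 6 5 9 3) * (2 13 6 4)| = |(2 4)(3 13 6 5 9)| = 10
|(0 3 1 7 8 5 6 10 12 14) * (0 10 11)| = |(0 3 1 7 8 5 6 11)(10 12 14)| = 24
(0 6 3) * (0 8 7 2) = (0 6 3 8 7 2) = [6, 1, 0, 8, 4, 5, 3, 2, 7]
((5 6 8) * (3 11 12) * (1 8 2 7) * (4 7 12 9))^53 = ((1 8 5 6 2 12 3 11 9 4 7))^53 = (1 4 11 12 6 8 7 9 3 2 5)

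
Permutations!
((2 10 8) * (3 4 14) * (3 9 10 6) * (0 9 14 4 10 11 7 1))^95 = ((14)(0 9 11 7 1)(2 6 3 10 8))^95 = (14)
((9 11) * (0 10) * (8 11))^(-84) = (11)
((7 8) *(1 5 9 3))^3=((1 5 9 3)(7 8))^3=(1 3 9 5)(7 8)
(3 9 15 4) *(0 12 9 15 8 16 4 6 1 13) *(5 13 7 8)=(0 12 9 5 13)(1 7 8 16 4 3 15 6)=[12, 7, 2, 15, 3, 13, 1, 8, 16, 5, 10, 11, 9, 0, 14, 6, 4]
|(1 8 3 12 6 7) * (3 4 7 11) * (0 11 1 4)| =|(0 11 3 12 6 1 8)(4 7)| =14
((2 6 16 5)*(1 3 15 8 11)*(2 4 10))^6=((1 3 15 8 11)(2 6 16 5 4 10))^6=(16)(1 3 15 8 11)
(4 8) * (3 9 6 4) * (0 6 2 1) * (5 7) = (0 6 4 8 3 9 2 1)(5 7) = [6, 0, 1, 9, 8, 7, 4, 5, 3, 2]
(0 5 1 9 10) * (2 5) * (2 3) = (0 3 2 5 1 9 10) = [3, 9, 5, 2, 4, 1, 6, 7, 8, 10, 0]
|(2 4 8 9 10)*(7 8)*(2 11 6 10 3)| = 6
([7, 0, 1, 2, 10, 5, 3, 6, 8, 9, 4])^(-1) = [1, 2, 3, 6, 10, 5, 7, 0, 8, 9, 4]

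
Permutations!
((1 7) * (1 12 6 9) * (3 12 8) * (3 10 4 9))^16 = ((1 7 8 10 4 9)(3 12 6))^16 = (1 4 8)(3 12 6)(7 9 10)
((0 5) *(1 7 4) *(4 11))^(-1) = (0 5)(1 4 11 7)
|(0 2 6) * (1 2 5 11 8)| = 7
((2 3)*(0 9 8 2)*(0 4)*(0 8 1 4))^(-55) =(0 9 1 4 8 2 3)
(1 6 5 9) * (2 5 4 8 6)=(1 2 5 9)(4 8 6)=[0, 2, 5, 3, 8, 9, 4, 7, 6, 1]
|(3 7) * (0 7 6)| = |(0 7 3 6)| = 4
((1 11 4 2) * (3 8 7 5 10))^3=((1 11 4 2)(3 8 7 5 10))^3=(1 2 4 11)(3 5 8 10 7)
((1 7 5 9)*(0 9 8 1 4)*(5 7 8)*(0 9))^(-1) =(1 8)(4 9)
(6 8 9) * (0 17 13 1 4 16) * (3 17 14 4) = (0 14 4 16)(1 3 17 13)(6 8 9) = [14, 3, 2, 17, 16, 5, 8, 7, 9, 6, 10, 11, 12, 1, 4, 15, 0, 13]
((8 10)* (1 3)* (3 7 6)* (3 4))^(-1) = (1 3 4 6 7)(8 10)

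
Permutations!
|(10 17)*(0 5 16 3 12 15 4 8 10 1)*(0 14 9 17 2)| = 20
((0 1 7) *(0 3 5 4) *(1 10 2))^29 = (0 3 2 4 7 10 5 1)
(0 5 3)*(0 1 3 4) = (0 5 4)(1 3) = [5, 3, 2, 1, 0, 4]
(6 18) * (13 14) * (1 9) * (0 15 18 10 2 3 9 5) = (0 15 18 6 10 2 3 9 1 5)(13 14) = [15, 5, 3, 9, 4, 0, 10, 7, 8, 1, 2, 11, 12, 14, 13, 18, 16, 17, 6]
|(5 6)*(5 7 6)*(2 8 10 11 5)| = |(2 8 10 11 5)(6 7)| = 10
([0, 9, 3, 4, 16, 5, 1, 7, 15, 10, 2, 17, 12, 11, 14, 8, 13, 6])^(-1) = (1 6 17 11 13 16 4 3 2 10 9)(8 15)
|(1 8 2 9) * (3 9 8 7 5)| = |(1 7 5 3 9)(2 8)| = 10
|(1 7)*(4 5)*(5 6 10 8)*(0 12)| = |(0 12)(1 7)(4 6 10 8 5)| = 10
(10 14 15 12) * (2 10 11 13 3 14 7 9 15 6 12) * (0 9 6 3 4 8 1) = (0 9 15 2 10 7 6 12 11 13 4 8 1)(3 14) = [9, 0, 10, 14, 8, 5, 12, 6, 1, 15, 7, 13, 11, 4, 3, 2]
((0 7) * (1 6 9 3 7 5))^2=(0 1 9 7 5 6 3)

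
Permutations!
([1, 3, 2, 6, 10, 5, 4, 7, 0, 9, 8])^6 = [8, 0, 2, 1, 6, 5, 3, 7, 10, 9, 4]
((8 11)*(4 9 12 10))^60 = (12)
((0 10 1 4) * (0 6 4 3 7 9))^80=((0 10 1 3 7 9)(4 6))^80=(0 1 7)(3 9 10)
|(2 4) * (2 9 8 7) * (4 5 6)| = |(2 5 6 4 9 8 7)| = 7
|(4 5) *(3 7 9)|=6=|(3 7 9)(4 5)|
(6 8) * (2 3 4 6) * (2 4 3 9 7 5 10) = [0, 1, 9, 3, 6, 10, 8, 5, 4, 7, 2] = (2 9 7 5 10)(4 6 8)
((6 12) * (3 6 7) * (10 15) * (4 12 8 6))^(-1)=(3 7 12 4)(6 8)(10 15)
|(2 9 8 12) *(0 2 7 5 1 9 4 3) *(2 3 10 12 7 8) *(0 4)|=|(0 3 4 10 12 8 7 5 1 9 2)|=11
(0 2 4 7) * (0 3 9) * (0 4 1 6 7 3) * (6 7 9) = [2, 7, 1, 6, 3, 5, 9, 0, 8, 4] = (0 2 1 7)(3 6 9 4)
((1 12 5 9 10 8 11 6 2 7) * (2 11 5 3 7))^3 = (1 7 3 12)(5 8 10 9)(6 11) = ((1 12 3 7)(5 9 10 8)(6 11))^3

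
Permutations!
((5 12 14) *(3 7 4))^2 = (3 4 7)(5 14 12)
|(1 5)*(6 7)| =|(1 5)(6 7)| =2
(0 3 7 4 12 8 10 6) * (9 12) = (0 3 7 4 9 12 8 10 6) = [3, 1, 2, 7, 9, 5, 0, 4, 10, 12, 6, 11, 8]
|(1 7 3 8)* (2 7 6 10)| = |(1 6 10 2 7 3 8)| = 7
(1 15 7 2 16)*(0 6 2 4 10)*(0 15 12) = (0 6 2 16 1 12)(4 10 15 7) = [6, 12, 16, 3, 10, 5, 2, 4, 8, 9, 15, 11, 0, 13, 14, 7, 1]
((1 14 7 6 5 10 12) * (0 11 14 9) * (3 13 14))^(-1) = (0 9 1 12 10 5 6 7 14 13 3 11)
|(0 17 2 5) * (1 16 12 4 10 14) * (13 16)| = |(0 17 2 5)(1 13 16 12 4 10 14)| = 28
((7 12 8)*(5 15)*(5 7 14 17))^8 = ((5 15 7 12 8 14 17))^8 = (5 15 7 12 8 14 17)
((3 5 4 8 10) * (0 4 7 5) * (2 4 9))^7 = ((0 9 2 4 8 10 3)(5 7))^7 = (10)(5 7)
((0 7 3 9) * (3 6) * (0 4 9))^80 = (9)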